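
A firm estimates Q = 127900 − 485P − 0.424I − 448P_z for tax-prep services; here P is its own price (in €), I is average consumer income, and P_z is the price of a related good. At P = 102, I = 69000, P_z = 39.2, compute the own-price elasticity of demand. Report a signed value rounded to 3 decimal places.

-1.565

At the given values, Q = 127900 − 485(102) − 0.424(69000) − 448(39.2) = 31612.4.
∂Q/∂P = −485.
E = (-485) × (102/31612.4) = -1.56489…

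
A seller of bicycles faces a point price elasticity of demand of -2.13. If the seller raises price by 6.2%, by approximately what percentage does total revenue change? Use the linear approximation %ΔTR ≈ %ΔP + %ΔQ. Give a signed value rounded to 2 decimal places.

%ΔQ ≈ Ed × %ΔP = (-2.13) × (+6.2%) = -13.2060%
%ΔTR ≈ %ΔP + %ΔQ = (+6.2%) + (-13.2060%) = -7.0060%

-7.01%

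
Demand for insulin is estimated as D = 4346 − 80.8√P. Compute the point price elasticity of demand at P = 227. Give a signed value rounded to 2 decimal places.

-0.19

dD/dP = −80.8/(2√P) = -2.68144. At P = 227, D = 3128.63.
Ed = (dD/dP)·(P/D) = (-2.68144) × (227/3128.63) = -0.1945…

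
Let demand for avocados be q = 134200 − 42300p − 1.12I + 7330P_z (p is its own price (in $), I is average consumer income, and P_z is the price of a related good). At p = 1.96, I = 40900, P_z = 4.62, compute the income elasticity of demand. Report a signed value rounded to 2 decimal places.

At the given values, q = 134200 − 42300(1.96) − 1.12(40900) + 7330(4.62) = 39348.6.
∂q/∂I = -1.12.
E = (-1.12) × (40900/39348.6) = -1.1641…

-1.16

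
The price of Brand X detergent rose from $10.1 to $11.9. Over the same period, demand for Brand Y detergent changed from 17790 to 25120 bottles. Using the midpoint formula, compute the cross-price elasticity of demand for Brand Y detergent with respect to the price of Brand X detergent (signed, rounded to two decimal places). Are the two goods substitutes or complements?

%ΔQ_{Brand Y detergent} = (25120 − 17790)/avg = 7330/21455 = 0.341645…
%ΔP_{Brand X detergent} = (11.9 − 10.1)/avg = 1.8/11 = 0.163636…
E_cross = (7330/21455) / (1.8/11) = 2.0878…
E_cross > 0 ⇒ the goods are substitutes.

2.09; substitutes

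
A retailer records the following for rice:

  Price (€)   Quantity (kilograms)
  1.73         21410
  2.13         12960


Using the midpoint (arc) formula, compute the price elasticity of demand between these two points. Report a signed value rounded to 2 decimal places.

-2.37

%ΔQ = (12960 − 21410) / [(21410 + 12960)/2] = -8450/17185 = -0.491707…
%ΔP = (2.13 − 1.73) / [(1.73 + 2.13)/2] = 0.4/1.93 = 0.207253…
Arc Ed = %ΔQ / %ΔP = (-8450/17185) / (0.4/1.93) = -2.3724…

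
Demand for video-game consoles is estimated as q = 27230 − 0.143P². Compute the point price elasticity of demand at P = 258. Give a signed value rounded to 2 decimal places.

-1.07

dq/dP = −2·0.143·P = -73.788. At P = 258, q = 17711.348.
Ed = (dq/dP)·(P/q) = (-73.788) × (258/17711.348) = -1.0748…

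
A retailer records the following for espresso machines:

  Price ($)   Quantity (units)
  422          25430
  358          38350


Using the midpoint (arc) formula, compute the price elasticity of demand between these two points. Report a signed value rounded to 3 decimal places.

-2.469

%ΔQ = (38350 − 25430) / [(25430 + 38350)/2] = 12920/31890 = 0.405142…
%ΔP = (358 − 422) / [(422 + 358)/2] = -64/390 = -0.164102…
Arc Ed = %ΔQ / %ΔP = (12920/31890) / (-64/390) = -2.46883…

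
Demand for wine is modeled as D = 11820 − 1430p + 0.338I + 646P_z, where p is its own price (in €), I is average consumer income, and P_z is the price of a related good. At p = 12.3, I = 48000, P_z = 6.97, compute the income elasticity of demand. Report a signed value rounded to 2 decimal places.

At the given values, D = 11820 − 1430(12.3) + 0.338(48000) + 646(6.97) = 14957.62.
∂D/∂I = 0.338.
E = (0.338) × (48000/14957.62) = 1.0846…

1.08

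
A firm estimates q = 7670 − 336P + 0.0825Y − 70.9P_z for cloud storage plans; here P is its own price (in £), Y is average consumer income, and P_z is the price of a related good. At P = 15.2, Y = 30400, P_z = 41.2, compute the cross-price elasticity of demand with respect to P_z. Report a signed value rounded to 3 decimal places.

At the given values, q = 7670 − 336(15.2) + 0.0825(30400) − 70.9(41.2) = 2149.72.
∂q/∂P_z = -70.9.
E = (-70.9) × (41.2/2149.72) = -1.35881…

-1.359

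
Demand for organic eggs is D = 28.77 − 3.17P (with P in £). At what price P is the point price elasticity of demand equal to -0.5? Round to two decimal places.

Ed = −3.17P/(28.77 − 3.17P). Set this equal to -0.5:
3.17P = 0.5·(28.77 − 3.17P) ⇒ 3.17P(1 + 0.5) = 0.5·28.77
P = 0.5·28.77 / (3.17·1.5) = 3.0252…

3.03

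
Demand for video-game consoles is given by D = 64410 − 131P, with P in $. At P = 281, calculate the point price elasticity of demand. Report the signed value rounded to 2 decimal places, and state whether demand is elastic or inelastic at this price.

-1.33; elastic

dD/dP = −131. At P = 281, D = 64410 − 131(281) = 27599.
Ed = (dD/dP)·(P/D) = −131 × (281/27599) = -1.3337…
|Ed| = 1.33 > 1, so demand is elastic.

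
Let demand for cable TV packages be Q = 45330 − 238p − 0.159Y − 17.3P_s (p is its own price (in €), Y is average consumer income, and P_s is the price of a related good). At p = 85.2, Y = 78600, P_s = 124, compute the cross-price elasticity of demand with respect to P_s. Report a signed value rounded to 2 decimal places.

-0.21

At the given values, Q = 45330 − 238(85.2) − 0.159(78600) − 17.3(124) = 10409.8.
∂Q/∂P_s = -17.3.
E = (-17.3) × (124/10409.8) = -0.2060…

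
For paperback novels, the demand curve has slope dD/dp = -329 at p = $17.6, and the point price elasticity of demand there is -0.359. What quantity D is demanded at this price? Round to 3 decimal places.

Ed = (dD/dp)·(p/D) ⇒ D = (dD/dp)·p/Ed = (-329)·17.6/(-0.359) = 16129.24791…

16129.248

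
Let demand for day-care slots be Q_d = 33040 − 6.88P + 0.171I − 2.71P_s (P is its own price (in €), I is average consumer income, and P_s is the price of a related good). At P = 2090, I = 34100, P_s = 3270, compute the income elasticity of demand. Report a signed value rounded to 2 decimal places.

At the given values, Q_d = 33040 − 6.88(2090) + 0.171(34100) − 2.71(3270) = 15630.2.
∂Q_d/∂I = 0.171.
E = (0.171) × (34100/15630.2) = 0.3730…

0.37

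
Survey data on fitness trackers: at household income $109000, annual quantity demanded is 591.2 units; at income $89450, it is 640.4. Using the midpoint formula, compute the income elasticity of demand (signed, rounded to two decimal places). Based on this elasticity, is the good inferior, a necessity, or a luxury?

%ΔQ = (640.4 − 591.2)/[( 591.2 + 640.4)/2] = 49.2/615.8 = 0.079896…
%ΔIncome = (89450 − 109000)/[( 109000 + 89450)/2] = -19550/99225 = -0.197026…
E_income = (49.2/615.8) / (-19550/99225) = -0.4055…
E_income < 0 ⇒ inferior good.

-0.41; inferior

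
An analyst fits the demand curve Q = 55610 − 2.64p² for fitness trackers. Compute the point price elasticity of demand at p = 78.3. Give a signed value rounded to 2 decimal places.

-0.82

dQ/dp = −2·2.64·p = -413.424. At p = 78.3, Q = 39424.4504.
Ed = (dQ/dp)·(p/Q) = (-413.424) × (78.3/39424.4504) = -0.8210…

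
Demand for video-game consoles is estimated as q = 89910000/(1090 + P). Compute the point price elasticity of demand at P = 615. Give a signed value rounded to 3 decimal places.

dq/dP = −89910000/(1090 + P)² = -30.9285. At P = 615, q = 52733.1.
Ed = (dq/dP)·(P/q) = (-30.9285) × (615/52733.1) = -0.36070…

-0.361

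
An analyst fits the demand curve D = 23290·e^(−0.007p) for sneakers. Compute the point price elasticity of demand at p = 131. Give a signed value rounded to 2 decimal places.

-0.92

dD/dp = −0.007·D = -65.1658. At p = 131, D = 9309.39.
Ed = (dD/dp)·(p/D) = (-65.1658) × (131/9309.39) = -0.917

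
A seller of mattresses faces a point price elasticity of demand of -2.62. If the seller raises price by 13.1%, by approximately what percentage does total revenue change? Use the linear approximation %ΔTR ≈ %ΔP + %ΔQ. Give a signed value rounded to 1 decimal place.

-21.2%

%ΔQ ≈ Ed × %ΔP = (-2.62) × (+13.1%) = -34.3220%
%ΔTR ≈ %ΔP + %ΔQ = (+13.1%) + (-34.3220%) = -21.2220%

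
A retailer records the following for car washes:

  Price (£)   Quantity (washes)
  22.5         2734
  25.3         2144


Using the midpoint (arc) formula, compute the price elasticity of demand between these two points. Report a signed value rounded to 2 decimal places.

%ΔQ = (2144 − 2734) / [(2734 + 2144)/2] = -590/2439 = -0.241902…
%ΔP = (25.3 − 22.5) / [(22.5 + 25.3)/2] = 2.8/23.9 = 0.117154…
Arc Ed = %ΔQ / %ΔP = (-590/2439) / (2.8/23.9) = -2.0648…

-2.06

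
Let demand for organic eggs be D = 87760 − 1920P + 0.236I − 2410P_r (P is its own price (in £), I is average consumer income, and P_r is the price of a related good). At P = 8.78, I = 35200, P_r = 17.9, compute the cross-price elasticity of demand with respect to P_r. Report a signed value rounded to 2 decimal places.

-1.20

At the given values, D = 87760 − 1920(8.78) + 0.236(35200) − 2410(17.9) = 36070.6.
∂D/∂P_r = -2410.
E = (-2410) × (17.9/36070.6) = -1.1959…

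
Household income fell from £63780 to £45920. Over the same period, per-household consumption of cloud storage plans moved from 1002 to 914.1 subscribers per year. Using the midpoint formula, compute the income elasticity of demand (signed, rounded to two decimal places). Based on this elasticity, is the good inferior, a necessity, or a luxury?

%ΔQ = (914.1 − 1002)/[( 1002 + 914.1)/2] = -87.9/958.05 = -0.091748…
%ΔIncome = (45920 − 63780)/[( 63780 + 45920)/2] = -17860/54850 = -0.325615…
E_income = (-87.9/958.05) / (-17860/54850) = 0.2817…
0 < E_income < 1 ⇒ normal good, necessity.

0.28; necessity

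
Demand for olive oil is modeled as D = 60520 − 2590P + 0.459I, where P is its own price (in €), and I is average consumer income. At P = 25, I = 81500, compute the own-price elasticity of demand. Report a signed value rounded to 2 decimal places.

At the given values, D = 60520 − 2590(25) + 0.459(81500) = 33178.5.
∂D/∂P = −2590.
E = (-2590) × (25/33178.5) = -1.9515…

-1.95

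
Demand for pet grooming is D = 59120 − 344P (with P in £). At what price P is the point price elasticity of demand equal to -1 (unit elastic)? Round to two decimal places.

Ed = −344P/(59120 − 344P). Set this equal to -1:
344P = 1·(59120 − 344P) ⇒ 344P(1 + 1) = 1·59120
P = 1·59120 / (344·2) = 85.9302…

85.93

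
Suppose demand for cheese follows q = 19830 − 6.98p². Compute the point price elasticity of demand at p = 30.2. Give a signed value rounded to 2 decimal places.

dq/dp = −2·6.98·p = -421.592. At p = 30.2, q = 13463.9608.
Ed = (dq/dp)·(p/q) = (-421.592) × (30.2/13463.9608) = -0.9456…

-0.95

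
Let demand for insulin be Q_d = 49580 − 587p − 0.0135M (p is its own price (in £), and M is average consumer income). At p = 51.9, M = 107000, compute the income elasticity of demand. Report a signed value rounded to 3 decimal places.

-0.082

At the given values, Q_d = 49580 − 587(51.9) − 0.0135(107000) = 17670.2.
∂Q_d/∂M = -0.0135.
E = (-0.0135) × (107000/17670.2) = -0.08174…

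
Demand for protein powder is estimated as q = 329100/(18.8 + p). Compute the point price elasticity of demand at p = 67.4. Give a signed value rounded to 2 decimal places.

-0.78

dq/dp = −329100/(18.8 + p)² = -44.2908. At p = 67.4, q = 3817.87.
Ed = (dq/dp)·(p/q) = (-44.2908) × (67.4/3817.87) = -0.7819…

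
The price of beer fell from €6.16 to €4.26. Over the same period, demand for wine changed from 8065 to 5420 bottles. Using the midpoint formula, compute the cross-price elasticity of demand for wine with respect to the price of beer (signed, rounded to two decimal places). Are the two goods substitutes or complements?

1.08; substitutes

%ΔQ_{wine} = (5420 − 8065)/avg = -2645/6742.5 = -0.392287…
%ΔP_{beer} = (4.26 − 6.16)/avg = -1.9/5.21 = -0.364683…
E_cross = (-2645/6742.5) / (-1.9/5.21) = 1.0756…
E_cross > 0 ⇒ the goods are substitutes.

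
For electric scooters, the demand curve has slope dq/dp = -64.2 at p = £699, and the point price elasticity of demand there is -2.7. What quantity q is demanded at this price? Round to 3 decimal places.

16620.667

Ed = (dq/dp)·(p/q) ⇒ q = (dq/dp)·p/Ed = (-64.2)·699/(-2.7) = 16620.66666…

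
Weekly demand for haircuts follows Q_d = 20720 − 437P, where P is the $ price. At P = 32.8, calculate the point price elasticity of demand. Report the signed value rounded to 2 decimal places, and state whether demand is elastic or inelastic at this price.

dQ_d/dP = −437. At P = 32.8, Q_d = 20720 − 437(32.8) = 6386.4.
Ed = (dQ_d/dP)·(P/Q_d) = −437 × (32.8/6386.4) = -2.2443…
|Ed| = 2.24 > 1, so demand is elastic.

-2.24; elastic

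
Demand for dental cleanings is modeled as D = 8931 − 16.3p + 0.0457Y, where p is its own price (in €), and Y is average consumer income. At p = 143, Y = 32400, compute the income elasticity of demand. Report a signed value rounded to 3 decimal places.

0.183

At the given values, D = 8931 − 16.3(143) + 0.0457(32400) = 8080.78.
∂D/∂Y = 0.0457.
E = (0.0457) × (32400/8080.78) = 0.18323…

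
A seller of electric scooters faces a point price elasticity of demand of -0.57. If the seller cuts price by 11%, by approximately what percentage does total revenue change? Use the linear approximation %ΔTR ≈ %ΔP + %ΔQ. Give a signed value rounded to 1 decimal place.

%ΔQ ≈ Ed × %ΔP = (-0.57) × (-11%) = +6.2700%
%ΔTR ≈ %ΔP + %ΔQ = (-11%) + (+6.2700%) = -4.7300%

-4.7%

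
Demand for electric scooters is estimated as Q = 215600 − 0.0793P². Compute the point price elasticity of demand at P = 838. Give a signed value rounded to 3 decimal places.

dQ/dP = −2·0.0793·P = -132.9068. At P = 838, Q = 159912.0508.
Ed = (dQ/dP)·(P/Q) = (-132.9068) × (838/159912.0508) = -0.69648…

-0.696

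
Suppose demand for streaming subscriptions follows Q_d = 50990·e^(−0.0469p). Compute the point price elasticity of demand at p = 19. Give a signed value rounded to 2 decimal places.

dQ_d/dp = −0.0469·Q_d = -980.975. At p = 19, Q_d = 20916.3.
Ed = (dQ_d/dp)·(p/Q_d) = (-980.975) × (19/20916.3) = -0.8911

-0.89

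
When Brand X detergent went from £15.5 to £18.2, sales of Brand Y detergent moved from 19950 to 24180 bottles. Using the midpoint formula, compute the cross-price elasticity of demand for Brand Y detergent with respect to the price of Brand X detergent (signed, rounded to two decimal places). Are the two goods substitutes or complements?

%ΔQ_{Brand Y detergent} = (24180 − 19950)/avg = 4230/22065 = 0.191706…
%ΔP_{Brand X detergent} = (18.2 − 15.5)/avg = 2.7/16.85 = 0.160237…
E_cross = (4230/22065) / (2.7/16.85) = 1.1963…
E_cross > 0 ⇒ the goods are substitutes.

1.20; substitutes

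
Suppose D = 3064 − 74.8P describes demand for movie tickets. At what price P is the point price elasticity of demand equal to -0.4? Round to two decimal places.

11.70

Ed = −74.8P/(3064 − 74.8P). Set this equal to -0.4:
74.8P = 0.4·(3064 − 74.8P) ⇒ 74.8P(1 + 0.4) = 0.4·3064
P = 0.4·3064 / (74.8·1.4) = 11.7035…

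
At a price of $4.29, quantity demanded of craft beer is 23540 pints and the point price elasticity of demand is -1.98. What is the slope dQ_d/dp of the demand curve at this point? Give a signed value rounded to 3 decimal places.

-10864.615

Ed = (dQ_d/dp)·(p/Q_d) ⇒ dQ_d/dp = Ed·Q_d/p = (-1.98)·23540/4.29 = -10864.61538…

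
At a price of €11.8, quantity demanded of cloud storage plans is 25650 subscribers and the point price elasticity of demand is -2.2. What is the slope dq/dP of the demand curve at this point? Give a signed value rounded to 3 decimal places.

Ed = (dq/dP)·(P/q) ⇒ dq/dP = Ed·q/P = (-2.2)·25650/11.8 = -4782.20338…

-4782.203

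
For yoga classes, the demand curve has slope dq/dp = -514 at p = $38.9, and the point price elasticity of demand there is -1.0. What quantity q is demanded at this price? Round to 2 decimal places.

Ed = (dq/dp)·(p/q) ⇒ q = (dq/dp)·p/Ed = (-514)·38.9/(-1.0) = 19994.6

19994.60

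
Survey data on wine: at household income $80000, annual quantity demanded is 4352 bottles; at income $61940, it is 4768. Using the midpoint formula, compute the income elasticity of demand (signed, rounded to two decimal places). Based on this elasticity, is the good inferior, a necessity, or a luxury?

-0.36; inferior

%ΔQ = (4768 − 4352)/[( 4352 + 4768)/2] = 416/4560 = 0.091228…
%ΔIncome = (61940 − 80000)/[( 80000 + 61940)/2] = -18060/70970 = -0.254473…
E_income = (416/4560) / (-18060/70970) = -0.3584…
E_income < 0 ⇒ inferior good.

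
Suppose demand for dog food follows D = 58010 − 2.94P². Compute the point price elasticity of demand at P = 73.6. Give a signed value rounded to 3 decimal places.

-0.757

dD/dP = −2·2.94·P = -432.768. At P = 73.6, D = 42084.1376.
Ed = (dD/dP)·(P/D) = (-432.768) × (73.6/42084.1376) = -0.75685…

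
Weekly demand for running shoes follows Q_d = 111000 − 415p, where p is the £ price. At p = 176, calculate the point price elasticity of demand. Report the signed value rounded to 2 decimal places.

dQ_d/dp = −415. At p = 176, Q_d = 111000 − 415(176) = 37960.
Ed = (dQ_d/dp)·(p/Q_d) = −415 × (176/37960) = -1.9241…

-1.92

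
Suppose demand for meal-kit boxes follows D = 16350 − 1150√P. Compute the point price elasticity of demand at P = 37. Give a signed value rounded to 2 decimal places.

dD/dP = −1150/(2√P) = -94.5294. At P = 37, D = 9354.82.
Ed = (dD/dP)·(P/D) = (-94.5294) × (37/9354.82) = -0.3738…

-0.37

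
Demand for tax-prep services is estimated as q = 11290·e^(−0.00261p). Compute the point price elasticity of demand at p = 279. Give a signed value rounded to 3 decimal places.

dq/dp = −0.00261·q = -14.2261. At p = 279, q = 5450.61.
Ed = (dq/dp)·(p/q) = (-14.2261) × (279/5450.61) = -0.72819

-0.728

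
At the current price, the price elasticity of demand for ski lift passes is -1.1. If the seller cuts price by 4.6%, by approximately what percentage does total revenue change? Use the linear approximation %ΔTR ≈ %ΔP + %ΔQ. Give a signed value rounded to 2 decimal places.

+0.46%

%ΔQ ≈ Ed × %ΔP = (-1.1) × (-4.6%) = +5.0600%
%ΔTR ≈ %ΔP + %ΔQ = (-4.6%) + (+5.0600%) = +0.4600%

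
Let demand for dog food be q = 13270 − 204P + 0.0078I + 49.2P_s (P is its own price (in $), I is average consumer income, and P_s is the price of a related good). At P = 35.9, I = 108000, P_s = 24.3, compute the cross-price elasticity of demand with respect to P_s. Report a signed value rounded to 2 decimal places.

0.15

At the given values, q = 13270 − 204(35.9) + 0.0078(108000) + 49.2(24.3) = 7984.36.
∂q/∂P_s = 49.2.
E = (49.2) × (24.3/7984.36) = 0.1497…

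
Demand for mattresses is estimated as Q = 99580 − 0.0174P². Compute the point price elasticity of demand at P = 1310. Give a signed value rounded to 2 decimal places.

-0.86

dQ/dP = −2·0.0174·P = -45.588. At P = 1310, Q = 69719.86.
Ed = (dQ/dP)·(P/Q) = (-45.588) × (1310/69719.86) = -0.8565…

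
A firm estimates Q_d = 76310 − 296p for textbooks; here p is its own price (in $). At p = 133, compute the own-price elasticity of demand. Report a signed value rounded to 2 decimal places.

At the given values, Q_d = 76310 − 296(133) = 36942.
∂Q_d/∂p = −296.
E = (-296) × (133/36942) = -1.0656…

-1.07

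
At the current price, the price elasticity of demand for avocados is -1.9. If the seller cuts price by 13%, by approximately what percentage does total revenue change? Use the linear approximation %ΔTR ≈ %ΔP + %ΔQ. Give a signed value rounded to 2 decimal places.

+11.70%

%ΔQ ≈ Ed × %ΔP = (-1.9) × (-13%) = +24.7000%
%ΔTR ≈ %ΔP + %ΔQ = (-13%) + (+24.7000%) = +11.7000%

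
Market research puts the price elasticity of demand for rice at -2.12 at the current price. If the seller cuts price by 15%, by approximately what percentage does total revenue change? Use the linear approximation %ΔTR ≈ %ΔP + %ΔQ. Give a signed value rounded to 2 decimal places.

+16.80%

%ΔQ ≈ Ed × %ΔP = (-2.12) × (-15%) = +31.8000%
%ΔTR ≈ %ΔP + %ΔQ = (-15%) + (+31.8000%) = +16.8000%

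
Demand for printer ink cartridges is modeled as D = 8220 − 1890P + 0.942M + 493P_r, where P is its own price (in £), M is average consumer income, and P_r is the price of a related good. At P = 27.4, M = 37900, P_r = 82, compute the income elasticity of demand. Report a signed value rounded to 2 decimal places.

At the given values, D = 8220 − 1890(27.4) + 0.942(37900) + 493(82) = 32561.8.
∂D/∂M = 0.942.
E = (0.942) × (37900/32561.8) = 1.0964…

1.10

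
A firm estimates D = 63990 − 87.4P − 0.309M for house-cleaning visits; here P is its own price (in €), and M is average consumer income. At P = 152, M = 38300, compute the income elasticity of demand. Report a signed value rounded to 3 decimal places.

-0.304

At the given values, D = 63990 − 87.4(152) − 0.309(38300) = 38870.5.
∂D/∂M = -0.309.
E = (-0.309) × (38300/38870.5) = -0.30446…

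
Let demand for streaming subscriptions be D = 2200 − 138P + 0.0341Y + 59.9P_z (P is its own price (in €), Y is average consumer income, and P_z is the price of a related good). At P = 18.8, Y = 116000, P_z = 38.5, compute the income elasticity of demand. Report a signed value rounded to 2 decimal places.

At the given values, D = 2200 − 138(18.8) + 0.0341(116000) + 59.9(38.5) = 5867.35.
∂D/∂Y = 0.0341.
E = (0.0341) × (116000/5867.35) = 0.6741…

0.67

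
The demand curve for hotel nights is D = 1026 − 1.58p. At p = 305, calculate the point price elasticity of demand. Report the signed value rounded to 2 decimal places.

-0.89

dD/dp = −1.58. At p = 305, D = 1026 − 1.58(305) = 544.1.
Ed = (dD/dp)·(p/D) = −1.58 × (305/544.1) = -0.8856…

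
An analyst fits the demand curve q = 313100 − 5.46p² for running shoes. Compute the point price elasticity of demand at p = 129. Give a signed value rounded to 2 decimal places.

-0.82

dq/dp = −2·5.46·p = -1408.68. At p = 129, q = 222240.14.
Ed = (dq/dp)·(p/q) = (-1408.68) × (129/222240.14) = -0.8176…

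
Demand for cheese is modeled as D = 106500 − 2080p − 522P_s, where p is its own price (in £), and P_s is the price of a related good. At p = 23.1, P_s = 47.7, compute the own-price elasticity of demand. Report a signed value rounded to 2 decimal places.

At the given values, D = 106500 − 2080(23.1) − 522(47.7) = 33552.6.
∂D/∂p = −2080.
E = (-2080) × (23.1/33552.6) = -1.4320…

-1.43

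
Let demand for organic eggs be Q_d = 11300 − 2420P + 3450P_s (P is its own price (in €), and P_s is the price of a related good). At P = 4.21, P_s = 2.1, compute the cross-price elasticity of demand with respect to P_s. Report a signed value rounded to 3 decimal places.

0.867

At the given values, Q_d = 11300 − 2420(4.21) + 3450(2.1) = 8356.8.
∂Q_d/∂P_s = 3450.
E = (3450) × (2.1/8356.8) = 0.86695…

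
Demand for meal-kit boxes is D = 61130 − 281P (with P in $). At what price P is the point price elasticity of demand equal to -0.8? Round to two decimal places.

Ed = −281P/(61130 − 281P). Set this equal to -0.8:
281P = 0.8·(61130 − 281P) ⇒ 281P(1 + 0.8) = 0.8·61130
P = 0.8·61130 / (281·1.8) = 96.6864…

96.69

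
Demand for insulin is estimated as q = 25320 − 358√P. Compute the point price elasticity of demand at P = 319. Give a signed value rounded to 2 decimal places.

-0.17

dq/dP = −358/(2√P) = -10.0221. At P = 319, q = 18925.9.
Ed = (dq/dP)·(P/q) = (-10.0221) × (319/18925.9) = -0.1689…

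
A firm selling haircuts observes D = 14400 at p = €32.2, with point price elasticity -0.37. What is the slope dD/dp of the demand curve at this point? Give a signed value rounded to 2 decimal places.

-165.47

Ed = (dD/dp)·(p/D) ⇒ dD/dp = Ed·D/p = (-0.37)·14400/32.2 = -165.4658…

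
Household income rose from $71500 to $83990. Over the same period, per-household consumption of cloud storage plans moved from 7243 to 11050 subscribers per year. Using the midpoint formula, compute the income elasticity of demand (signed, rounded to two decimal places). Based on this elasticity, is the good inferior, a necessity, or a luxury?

2.59; luxury

%ΔQ = (11050 − 7243)/[( 7243 + 11050)/2] = 3807/9146.5 = 0.416224…
%ΔIncome = (83990 − 71500)/[( 71500 + 83990)/2] = 12490/77745 = 0.160653…
E_income = (3807/9146.5) / (12490/77745) = 2.5908…
E_income > 1 ⇒ normal good, luxury.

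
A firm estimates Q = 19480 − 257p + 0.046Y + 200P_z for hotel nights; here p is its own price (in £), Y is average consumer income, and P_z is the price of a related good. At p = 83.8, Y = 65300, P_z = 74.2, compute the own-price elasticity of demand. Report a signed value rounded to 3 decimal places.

-1.364

At the given values, Q = 19480 − 257(83.8) + 0.046(65300) + 200(74.2) = 15787.2.
∂Q/∂p = −257.
E = (-257) × (83.8/15787.2) = -1.36418…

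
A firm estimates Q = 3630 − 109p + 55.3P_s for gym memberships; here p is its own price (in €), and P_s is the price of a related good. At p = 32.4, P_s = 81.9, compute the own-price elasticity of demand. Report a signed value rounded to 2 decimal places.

-0.76

At the given values, Q = 3630 − 109(32.4) + 55.3(81.9) = 4627.47.
∂Q/∂p = −109.
E = (-109) × (32.4/4627.47) = -0.7631…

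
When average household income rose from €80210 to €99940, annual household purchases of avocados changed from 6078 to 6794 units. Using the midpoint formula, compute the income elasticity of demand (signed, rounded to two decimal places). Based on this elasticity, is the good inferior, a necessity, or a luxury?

%ΔQ = (6794 − 6078)/[( 6078 + 6794)/2] = 716/6436 = 0.111249…
%ΔIncome = (99940 − 80210)/[( 80210 + 99940)/2] = 19730/90075 = 0.219039…
E_income = (716/6436) / (19730/90075) = 0.5078…
0 < E_income < 1 ⇒ normal good, necessity.

0.51; necessity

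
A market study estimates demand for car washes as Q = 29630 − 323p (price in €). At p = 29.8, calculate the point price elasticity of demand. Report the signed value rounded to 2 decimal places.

-0.48

dQ/dp = −323. At p = 29.8, Q = 29630 − 323(29.8) = 20004.6.
Ed = (dQ/dp)·(p/Q) = −323 × (29.8/20004.6) = -0.4811…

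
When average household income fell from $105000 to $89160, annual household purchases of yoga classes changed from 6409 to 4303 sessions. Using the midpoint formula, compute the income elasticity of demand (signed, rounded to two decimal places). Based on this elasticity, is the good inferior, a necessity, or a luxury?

2.41; luxury

%ΔQ = (4303 − 6409)/[( 6409 + 4303)/2] = -2106/5356 = -0.393203…
%ΔIncome = (89160 − 105000)/[( 105000 + 89160)/2] = -15840/97080 = -0.163164…
E_income = (-2106/5356) / (-15840/97080) = 2.4098…
E_income > 1 ⇒ normal good, luxury.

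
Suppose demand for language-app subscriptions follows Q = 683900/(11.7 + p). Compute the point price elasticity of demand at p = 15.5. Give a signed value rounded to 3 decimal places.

dQ/dp = −683900/(11.7 + p)² = -924.389. At p = 15.5, Q = 25143.4.
Ed = (dQ/dp)·(p/Q) = (-924.389) × (15.5/25143.4) = -0.56985…

-0.570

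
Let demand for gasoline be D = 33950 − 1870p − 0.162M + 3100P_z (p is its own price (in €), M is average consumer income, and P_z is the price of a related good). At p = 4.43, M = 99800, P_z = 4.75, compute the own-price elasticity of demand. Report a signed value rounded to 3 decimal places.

-0.342

At the given values, D = 33950 − 1870(4.43) − 0.162(99800) + 3100(4.75) = 24223.3.
∂D/∂p = −1870.
E = (-1870) × (4.43/24223.3) = -0.34198…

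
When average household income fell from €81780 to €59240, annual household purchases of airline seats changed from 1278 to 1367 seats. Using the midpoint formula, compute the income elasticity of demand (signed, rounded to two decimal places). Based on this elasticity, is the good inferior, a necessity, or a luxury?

%ΔQ = (1367 − 1278)/[( 1278 + 1367)/2] = 89/1322.5 = 0.067296…
%ΔIncome = (59240 − 81780)/[( 81780 + 59240)/2] = -22540/70510 = -0.319670…
E_income = (89/1322.5) / (-22540/70510) = -0.2105…
E_income < 0 ⇒ inferior good.

-0.21; inferior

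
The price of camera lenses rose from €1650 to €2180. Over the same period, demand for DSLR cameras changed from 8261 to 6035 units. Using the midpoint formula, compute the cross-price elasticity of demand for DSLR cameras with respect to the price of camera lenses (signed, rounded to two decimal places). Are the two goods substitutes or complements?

-1.13; complements

%ΔQ_{DSLR cameras} = (6035 − 8261)/avg = -2226/7148 = -0.311415…
%ΔP_{camera lenses} = (2180 − 1650)/avg = 530/1915 = 0.276762…
E_cross = (-2226/7148) / (530/1915) = -1.1252…
E_cross < 0 ⇒ the goods are complements.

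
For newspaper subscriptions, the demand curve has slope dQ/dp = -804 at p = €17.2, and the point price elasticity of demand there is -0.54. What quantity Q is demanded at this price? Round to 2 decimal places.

Ed = (dQ/dp)·(p/Q) ⇒ Q = (dQ/dp)·p/Ed = (-804)·17.2/(-0.54) = 25608.8888…

25608.89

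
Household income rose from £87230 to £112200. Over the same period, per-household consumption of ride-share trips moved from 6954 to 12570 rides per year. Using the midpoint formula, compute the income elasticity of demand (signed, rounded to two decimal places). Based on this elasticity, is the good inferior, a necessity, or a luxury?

%ΔQ = (12570 − 6954)/[( 6954 + 12570)/2] = 5616/9762 = 0.575291…
%ΔIncome = (112200 − 87230)/[( 87230 + 112200)/2] = 24970/99715 = 0.250413…
E_income = (5616/9762) / (24970/99715) = 2.2973…
E_income > 1 ⇒ normal good, luxury.

2.30; luxury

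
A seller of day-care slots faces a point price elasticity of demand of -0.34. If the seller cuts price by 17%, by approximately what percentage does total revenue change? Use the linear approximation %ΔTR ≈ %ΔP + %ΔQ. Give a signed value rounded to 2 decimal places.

%ΔQ ≈ Ed × %ΔP = (-0.34) × (-17%) = +5.7800%
%ΔTR ≈ %ΔP + %ΔQ = (-17%) + (+5.7800%) = -11.2200%

-11.22%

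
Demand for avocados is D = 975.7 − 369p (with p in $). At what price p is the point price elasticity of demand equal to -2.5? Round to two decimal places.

Ed = −369p/(975.7 − 369p). Set this equal to -2.5:
369p = 2.5·(975.7 − 369p) ⇒ 369p(1 + 2.5) = 2.5·975.7
p = 2.5·975.7 / (369·3.5) = 1.8886…

1.89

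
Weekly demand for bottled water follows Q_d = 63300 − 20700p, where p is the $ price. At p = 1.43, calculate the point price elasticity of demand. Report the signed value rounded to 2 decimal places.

dQ_d/dp = −20700. At p = 1.43, Q_d = 63300 − 20700(1.43) = 33699.
Ed = (dQ_d/dp)·(p/Q_d) = −20700 × (1.43/33699) = -0.8783…

-0.88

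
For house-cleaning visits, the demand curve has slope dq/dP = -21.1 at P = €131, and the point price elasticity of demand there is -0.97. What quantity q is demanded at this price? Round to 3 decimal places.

Ed = (dq/dP)·(P/q) ⇒ q = (dq/dP)·P/Ed = (-21.1)·131/(-0.97) = 2849.58762…

2849.588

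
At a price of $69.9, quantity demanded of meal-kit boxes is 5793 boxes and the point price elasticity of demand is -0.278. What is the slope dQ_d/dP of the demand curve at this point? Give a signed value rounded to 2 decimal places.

-23.04

Ed = (dQ_d/dP)·(P/Q_d) ⇒ dQ_d/dP = Ed·Q_d/P = (-0.278)·5793/69.9 = -23.0393…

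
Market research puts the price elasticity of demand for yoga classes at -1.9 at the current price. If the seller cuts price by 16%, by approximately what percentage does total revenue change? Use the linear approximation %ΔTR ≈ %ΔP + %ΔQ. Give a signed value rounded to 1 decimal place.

+14.4%

%ΔQ ≈ Ed × %ΔP = (-1.9) × (-16%) = +30.4000%
%ΔTR ≈ %ΔP + %ΔQ = (-16%) + (+30.4000%) = +14.4000%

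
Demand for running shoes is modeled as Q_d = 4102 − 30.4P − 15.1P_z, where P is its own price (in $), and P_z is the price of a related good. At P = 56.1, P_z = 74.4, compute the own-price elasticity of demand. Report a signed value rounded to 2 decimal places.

-1.34

At the given values, Q_d = 4102 − 30.4(56.1) − 15.1(74.4) = 1273.12.
∂Q_d/∂P = −30.4.
E = (-30.4) × (56.1/1273.12) = -1.3395…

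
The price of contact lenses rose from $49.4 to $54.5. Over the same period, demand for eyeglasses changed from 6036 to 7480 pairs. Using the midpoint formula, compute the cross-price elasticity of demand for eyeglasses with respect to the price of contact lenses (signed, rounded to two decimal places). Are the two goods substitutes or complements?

%ΔQ_{eyeglasses} = (7480 − 6036)/avg = 1444/6758 = 0.213672…
%ΔP_{contact lenses} = (54.5 − 49.4)/avg = 5.1/51.95 = 0.098171…
E_cross = (1444/6758) / (5.1/51.95) = 2.1765…
E_cross > 0 ⇒ the goods are substitutes.

2.18; substitutes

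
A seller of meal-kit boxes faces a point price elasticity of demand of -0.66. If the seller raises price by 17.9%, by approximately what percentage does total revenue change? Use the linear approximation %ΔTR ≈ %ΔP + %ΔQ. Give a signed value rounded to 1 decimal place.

%ΔQ ≈ Ed × %ΔP = (-0.66) × (+17.9%) = -11.8140%
%ΔTR ≈ %ΔP + %ΔQ = (+17.9%) + (-11.8140%) = +6.0860%

+6.1%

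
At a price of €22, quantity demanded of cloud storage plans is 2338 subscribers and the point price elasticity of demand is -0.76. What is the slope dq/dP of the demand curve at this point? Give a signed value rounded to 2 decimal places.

-80.77

Ed = (dq/dP)·(P/q) ⇒ dq/dP = Ed·q/P = (-0.76)·2338/22 = -80.7672…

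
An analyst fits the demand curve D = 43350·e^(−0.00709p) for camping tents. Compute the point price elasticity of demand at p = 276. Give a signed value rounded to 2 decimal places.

dD/dp = −0.00709·D = -43.4301. At p = 276, D = 6125.54.
Ed = (dD/dp)·(p/D) = (-43.4301) × (276/6125.54) = -1.9568…

-1.96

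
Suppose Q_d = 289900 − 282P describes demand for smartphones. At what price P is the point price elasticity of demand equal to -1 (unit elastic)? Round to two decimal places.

Ed = −282P/(289900 − 282P). Set this equal to -1:
282P = 1·(289900 − 282P) ⇒ 282P(1 + 1) = 1·289900
P = 1·289900 / (282·2) = 514.0070…

514.01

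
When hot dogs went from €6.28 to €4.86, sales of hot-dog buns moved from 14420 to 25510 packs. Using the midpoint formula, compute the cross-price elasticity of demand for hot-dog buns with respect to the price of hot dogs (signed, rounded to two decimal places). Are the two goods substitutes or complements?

-2.18; complements

%ΔQ_{hot-dog buns} = (25510 − 14420)/avg = 11090/19965 = 0.555472…
%ΔP_{hot dogs} = (4.86 − 6.28)/avg = -1.42/5.57 = -0.254937…
E_cross = (11090/19965) / (-1.42/5.57) = -2.1788…
E_cross < 0 ⇒ the goods are complements.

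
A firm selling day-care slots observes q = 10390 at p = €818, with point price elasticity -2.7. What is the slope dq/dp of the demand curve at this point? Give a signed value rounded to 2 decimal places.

Ed = (dq/dp)·(p/q) ⇒ dq/dp = Ed·q/p = (-2.7)·10390/818 = -34.2946…

-34.29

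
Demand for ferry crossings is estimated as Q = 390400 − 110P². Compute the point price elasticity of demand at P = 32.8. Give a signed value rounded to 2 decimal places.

-0.87

dQ/dP = −2·110·P = -7216. At P = 32.8, Q = 272057.6.
Ed = (dQ/dP)·(P/Q) = (-7216) × (32.8/272057.6) = -0.8699…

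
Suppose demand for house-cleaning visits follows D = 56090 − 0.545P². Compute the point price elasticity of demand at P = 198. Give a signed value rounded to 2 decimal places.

dD/dP = −2·0.545·P = -215.82. At P = 198, D = 34723.82.
Ed = (dD/dP)·(P/D) = (-215.82) × (198/34723.82) = -1.2306…

-1.23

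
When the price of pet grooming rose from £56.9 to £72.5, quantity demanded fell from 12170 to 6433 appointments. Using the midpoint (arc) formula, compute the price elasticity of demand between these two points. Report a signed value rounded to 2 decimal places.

%ΔQ = (6433 − 12170) / [(12170 + 6433)/2] = -5737/9301.5 = -0.616782…
%ΔP = (72.5 − 56.9) / [(56.9 + 72.5)/2] = 15.6/64.7 = 0.241112…
Arc Ed = %ΔQ / %ΔP = (-5737/9301.5) / (15.6/64.7) = -2.5580…

-2.56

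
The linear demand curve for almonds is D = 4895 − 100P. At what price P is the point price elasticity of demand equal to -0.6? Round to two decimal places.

Ed = −100P/(4895 − 100P). Set this equal to -0.6:
100P = 0.6·(4895 − 100P) ⇒ 100P(1 + 0.6) = 0.6·4895
P = 0.6·4895 / (100·1.6) = 18.3562…

18.36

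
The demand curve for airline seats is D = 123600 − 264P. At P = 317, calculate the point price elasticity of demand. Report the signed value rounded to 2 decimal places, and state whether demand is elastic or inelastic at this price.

-2.10; elastic

dD/dP = −264. At P = 317, D = 123600 − 264(317) = 39912.
Ed = (dD/dP)·(P/D) = −264 × (317/39912) = -2.0968…
|Ed| = 2.10 > 1, so demand is elastic.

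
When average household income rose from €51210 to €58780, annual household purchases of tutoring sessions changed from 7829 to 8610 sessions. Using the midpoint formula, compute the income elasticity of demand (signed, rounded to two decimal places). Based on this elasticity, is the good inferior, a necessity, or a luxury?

%ΔQ = (8610 − 7829)/[( 7829 + 8610)/2] = 781/8219.5 = 0.095017…
%ΔIncome = (58780 − 51210)/[( 51210 + 58780)/2] = 7570/54995 = 0.137648…
E_income = (781/8219.5) / (7570/54995) = 0.6902…
0 < E_income < 1 ⇒ normal good, necessity.

0.69; necessity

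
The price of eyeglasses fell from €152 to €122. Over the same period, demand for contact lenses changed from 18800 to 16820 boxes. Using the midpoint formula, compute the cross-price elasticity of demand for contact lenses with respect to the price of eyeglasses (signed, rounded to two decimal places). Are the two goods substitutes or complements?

0.51; substitutes

%ΔQ_{contact lenses} = (16820 − 18800)/avg = -1980/17810 = -0.111173…
%ΔP_{eyeglasses} = (122 − 152)/avg = -30/137 = -0.218978…
E_cross = (-1980/17810) / (-30/137) = 0.5076…
E_cross > 0 ⇒ the goods are substitutes.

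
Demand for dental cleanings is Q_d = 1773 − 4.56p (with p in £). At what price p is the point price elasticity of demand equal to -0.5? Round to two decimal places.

Ed = −4.56p/(1773 − 4.56p). Set this equal to -0.5:
4.56p = 0.5·(1773 − 4.56p) ⇒ 4.56p(1 + 0.5) = 0.5·1773
p = 0.5·1773 / (4.56·1.5) = 129.6052…

129.61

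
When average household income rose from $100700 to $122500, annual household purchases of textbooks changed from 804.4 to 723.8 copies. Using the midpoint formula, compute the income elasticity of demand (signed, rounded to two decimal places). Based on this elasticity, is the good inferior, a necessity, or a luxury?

%ΔQ = (723.8 − 804.4)/[( 804.4 + 723.8)/2] = -80.6/764.1 = -0.105483…
%ΔIncome = (122500 − 100700)/[( 100700 + 122500)/2] = 21800/111600 = 0.195340…
E_income = (-80.6/764.1) / (21800/111600) = -0.5399…
E_income < 0 ⇒ inferior good.

-0.54; inferior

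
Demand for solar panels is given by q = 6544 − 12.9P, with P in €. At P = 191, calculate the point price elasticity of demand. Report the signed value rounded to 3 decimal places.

dq/dP = −12.9. At P = 191, q = 6544 − 12.9(191) = 4080.1.
Ed = (dq/dP)·(P/q) = −12.9 × (191/4080.1) = -0.60388…

-0.604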